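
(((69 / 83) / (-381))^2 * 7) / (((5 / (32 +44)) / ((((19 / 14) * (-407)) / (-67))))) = 155448766 / 37222748135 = 0.00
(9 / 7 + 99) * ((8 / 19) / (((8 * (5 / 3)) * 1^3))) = 2106 / 665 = 3.17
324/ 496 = 81/ 124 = 0.65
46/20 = 23/10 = 2.30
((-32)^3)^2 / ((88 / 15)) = 2013265920 / 11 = 183024174.55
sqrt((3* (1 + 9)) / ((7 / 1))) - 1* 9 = -9 + sqrt(210) / 7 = -6.93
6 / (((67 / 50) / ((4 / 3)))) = 400 / 67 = 5.97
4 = 4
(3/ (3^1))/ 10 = 1/ 10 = 0.10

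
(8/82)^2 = 16/1681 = 0.01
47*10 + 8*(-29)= 238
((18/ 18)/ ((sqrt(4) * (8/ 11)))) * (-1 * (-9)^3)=8019/ 16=501.19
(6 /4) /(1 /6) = 9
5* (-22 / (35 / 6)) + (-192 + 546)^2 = 877080 / 7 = 125297.14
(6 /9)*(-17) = -34 /3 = -11.33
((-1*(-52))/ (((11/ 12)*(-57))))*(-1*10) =2080/ 209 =9.95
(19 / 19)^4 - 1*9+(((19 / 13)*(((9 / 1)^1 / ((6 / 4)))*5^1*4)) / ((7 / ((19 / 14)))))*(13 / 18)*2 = 6044 / 147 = 41.12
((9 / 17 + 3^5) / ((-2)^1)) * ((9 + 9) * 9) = -19725.88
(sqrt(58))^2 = 58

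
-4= -4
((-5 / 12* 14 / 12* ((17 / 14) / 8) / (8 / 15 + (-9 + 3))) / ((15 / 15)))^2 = 180625 / 991494144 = 0.00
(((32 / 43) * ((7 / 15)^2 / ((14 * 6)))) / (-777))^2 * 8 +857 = 857.00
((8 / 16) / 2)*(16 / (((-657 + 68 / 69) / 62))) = -17112 / 45265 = -0.38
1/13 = 0.08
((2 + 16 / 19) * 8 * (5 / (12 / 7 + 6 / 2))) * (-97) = -488880 / 209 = -2339.14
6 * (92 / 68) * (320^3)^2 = 148176371712000000 / 17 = 8716257159529411.76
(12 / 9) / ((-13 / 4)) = -16 / 39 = -0.41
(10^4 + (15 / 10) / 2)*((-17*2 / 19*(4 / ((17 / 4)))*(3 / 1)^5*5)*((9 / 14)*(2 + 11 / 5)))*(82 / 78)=-14347796004 / 247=-58088242.93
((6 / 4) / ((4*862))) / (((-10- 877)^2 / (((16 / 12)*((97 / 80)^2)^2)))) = 88529281 / 55557724405760000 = 0.00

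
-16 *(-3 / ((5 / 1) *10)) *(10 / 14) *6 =144 / 35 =4.11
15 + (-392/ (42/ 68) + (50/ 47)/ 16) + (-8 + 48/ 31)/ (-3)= -7196993/ 11656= -617.45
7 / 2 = 3.50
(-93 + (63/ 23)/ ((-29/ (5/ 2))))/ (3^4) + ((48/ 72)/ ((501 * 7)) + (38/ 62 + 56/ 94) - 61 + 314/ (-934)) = -1755569601286255/ 28649070572598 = -61.28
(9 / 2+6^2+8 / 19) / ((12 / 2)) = 1555 / 228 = 6.82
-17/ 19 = -0.89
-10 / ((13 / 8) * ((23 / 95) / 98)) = -744800 / 299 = -2490.97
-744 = -744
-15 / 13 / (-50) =3 / 130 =0.02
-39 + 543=504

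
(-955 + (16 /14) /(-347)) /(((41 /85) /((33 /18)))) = -2168922305 /597534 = -3629.79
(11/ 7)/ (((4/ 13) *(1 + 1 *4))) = 143/ 140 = 1.02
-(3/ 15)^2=-1/ 25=-0.04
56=56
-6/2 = -3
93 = 93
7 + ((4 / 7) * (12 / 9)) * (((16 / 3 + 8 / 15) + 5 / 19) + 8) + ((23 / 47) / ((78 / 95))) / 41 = 5331554429 / 299860470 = 17.78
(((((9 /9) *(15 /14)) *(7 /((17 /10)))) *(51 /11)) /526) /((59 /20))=2250 /170687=0.01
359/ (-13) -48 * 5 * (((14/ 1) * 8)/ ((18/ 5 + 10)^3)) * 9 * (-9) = 53518733/ 63869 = 837.95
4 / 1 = 4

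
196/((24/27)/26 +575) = 22932/67279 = 0.34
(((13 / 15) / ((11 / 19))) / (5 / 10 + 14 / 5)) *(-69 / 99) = -11362 / 35937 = -0.32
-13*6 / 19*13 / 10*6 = -32.02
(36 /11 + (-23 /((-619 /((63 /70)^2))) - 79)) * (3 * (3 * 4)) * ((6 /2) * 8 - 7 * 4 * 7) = 79787336436 /170225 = 468716.91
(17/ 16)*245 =4165/ 16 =260.31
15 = 15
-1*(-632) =632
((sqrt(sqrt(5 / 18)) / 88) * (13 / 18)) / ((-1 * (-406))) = 13 * 2^(3 / 4) * sqrt(3) * 5^(1 / 4) / 3858624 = 0.00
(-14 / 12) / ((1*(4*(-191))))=7 / 4584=0.00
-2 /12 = -1 /6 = -0.17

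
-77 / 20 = -3.85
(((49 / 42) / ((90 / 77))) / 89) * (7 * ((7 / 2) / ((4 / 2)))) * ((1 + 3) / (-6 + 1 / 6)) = -3773 / 40050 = -0.09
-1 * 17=-17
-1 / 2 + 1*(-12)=-25 / 2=-12.50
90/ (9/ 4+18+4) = 360/ 97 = 3.71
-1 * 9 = -9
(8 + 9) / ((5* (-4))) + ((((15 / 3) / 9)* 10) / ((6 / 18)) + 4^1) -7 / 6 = 373 / 20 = 18.65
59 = 59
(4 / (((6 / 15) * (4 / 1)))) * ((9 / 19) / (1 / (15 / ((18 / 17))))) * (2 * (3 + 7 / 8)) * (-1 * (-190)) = 197625 / 8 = 24703.12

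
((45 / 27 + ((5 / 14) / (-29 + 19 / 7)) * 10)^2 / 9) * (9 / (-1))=-714025 / 304704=-2.34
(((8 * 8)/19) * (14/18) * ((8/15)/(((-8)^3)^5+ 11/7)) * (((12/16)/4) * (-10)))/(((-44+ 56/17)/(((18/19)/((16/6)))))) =-3332/5127195710148695763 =-0.00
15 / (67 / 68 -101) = -340 / 2267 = -0.15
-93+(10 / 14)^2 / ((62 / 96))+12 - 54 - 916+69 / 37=-58920142 / 56203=-1048.35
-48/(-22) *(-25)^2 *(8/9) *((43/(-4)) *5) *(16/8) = -4300000/33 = -130303.03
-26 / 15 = -1.73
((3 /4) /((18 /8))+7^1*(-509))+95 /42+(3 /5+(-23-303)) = -816019 /210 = -3885.80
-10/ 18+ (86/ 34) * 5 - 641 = -628.91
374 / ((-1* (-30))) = 187 / 15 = 12.47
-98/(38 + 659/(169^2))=-2798978/1085977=-2.58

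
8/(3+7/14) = 16/7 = 2.29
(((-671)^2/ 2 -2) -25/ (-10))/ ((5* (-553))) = -225121/ 2765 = -81.42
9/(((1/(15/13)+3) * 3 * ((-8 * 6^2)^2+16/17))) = 0.00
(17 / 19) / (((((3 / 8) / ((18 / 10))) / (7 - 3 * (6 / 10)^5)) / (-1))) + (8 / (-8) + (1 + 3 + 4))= -6549443 / 296875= -22.06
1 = 1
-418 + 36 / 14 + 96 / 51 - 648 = -126324 / 119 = -1061.55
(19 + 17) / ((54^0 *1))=36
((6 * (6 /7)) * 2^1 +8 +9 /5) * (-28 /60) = -703 /75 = -9.37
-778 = -778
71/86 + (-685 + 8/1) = -58151/86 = -676.17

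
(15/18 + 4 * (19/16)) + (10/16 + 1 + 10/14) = 1331/168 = 7.92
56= 56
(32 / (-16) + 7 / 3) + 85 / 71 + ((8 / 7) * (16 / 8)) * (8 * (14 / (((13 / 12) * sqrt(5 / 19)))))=326 / 213 + 3072 * sqrt(95) / 65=462.18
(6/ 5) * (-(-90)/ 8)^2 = 1215/ 8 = 151.88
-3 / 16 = -0.19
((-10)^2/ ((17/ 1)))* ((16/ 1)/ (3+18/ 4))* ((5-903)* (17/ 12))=-143680/ 9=-15964.44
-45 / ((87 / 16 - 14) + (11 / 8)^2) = 2880 / 427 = 6.74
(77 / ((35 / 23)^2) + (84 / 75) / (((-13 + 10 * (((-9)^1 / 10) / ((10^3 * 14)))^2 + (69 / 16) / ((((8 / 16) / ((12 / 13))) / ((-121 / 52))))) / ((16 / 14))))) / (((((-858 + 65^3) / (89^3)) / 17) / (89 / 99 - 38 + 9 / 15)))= -53066.74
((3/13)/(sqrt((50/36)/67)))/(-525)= -3 * sqrt(134)/11375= -0.00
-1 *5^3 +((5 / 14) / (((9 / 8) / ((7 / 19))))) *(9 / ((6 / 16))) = -6965 / 57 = -122.19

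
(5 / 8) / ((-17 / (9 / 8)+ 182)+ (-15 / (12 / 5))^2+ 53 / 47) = 4230 / 1401511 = 0.00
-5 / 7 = -0.71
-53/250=-0.21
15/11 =1.36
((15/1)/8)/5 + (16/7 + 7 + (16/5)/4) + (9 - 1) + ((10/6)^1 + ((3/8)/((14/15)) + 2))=5407/240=22.53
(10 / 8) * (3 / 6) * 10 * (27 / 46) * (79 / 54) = 1975 / 368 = 5.37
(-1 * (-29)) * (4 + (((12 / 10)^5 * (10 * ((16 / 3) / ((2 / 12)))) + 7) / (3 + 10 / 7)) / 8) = 119893917 / 155000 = 773.51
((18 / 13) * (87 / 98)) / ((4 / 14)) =783 / 182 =4.30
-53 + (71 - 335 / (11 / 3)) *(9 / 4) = -1087 / 11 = -98.82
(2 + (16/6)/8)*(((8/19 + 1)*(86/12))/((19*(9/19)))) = 301/114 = 2.64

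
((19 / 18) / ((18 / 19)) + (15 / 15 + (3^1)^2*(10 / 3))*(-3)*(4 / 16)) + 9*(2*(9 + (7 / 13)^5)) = 4230883003 / 30074733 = 140.68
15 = 15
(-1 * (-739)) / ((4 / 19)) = 14041 / 4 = 3510.25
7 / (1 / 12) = 84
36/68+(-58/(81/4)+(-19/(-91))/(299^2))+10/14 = -18153740897/11202571107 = -1.62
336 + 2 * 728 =1792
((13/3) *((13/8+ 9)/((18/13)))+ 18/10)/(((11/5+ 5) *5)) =75713/77760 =0.97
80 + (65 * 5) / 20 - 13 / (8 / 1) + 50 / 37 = 28409 / 296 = 95.98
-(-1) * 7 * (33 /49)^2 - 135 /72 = 3567 /2744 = 1.30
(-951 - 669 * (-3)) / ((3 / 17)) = 5984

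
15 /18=5 /6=0.83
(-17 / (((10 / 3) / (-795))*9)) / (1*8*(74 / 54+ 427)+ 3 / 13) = 316251 / 2405890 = 0.13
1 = 1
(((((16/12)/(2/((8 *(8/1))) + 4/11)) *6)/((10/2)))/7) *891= 2509056/4865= 515.74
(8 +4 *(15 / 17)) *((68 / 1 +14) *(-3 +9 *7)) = 964320 / 17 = 56724.71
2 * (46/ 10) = 46/ 5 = 9.20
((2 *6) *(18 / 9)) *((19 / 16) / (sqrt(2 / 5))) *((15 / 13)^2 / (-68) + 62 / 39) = 1028527 *sqrt(10) / 45968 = 70.76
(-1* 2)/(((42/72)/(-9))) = 216/7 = 30.86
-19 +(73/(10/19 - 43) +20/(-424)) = -1776355/85542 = -20.77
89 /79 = 1.13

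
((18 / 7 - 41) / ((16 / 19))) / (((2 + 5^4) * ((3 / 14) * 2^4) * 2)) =-269 / 25344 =-0.01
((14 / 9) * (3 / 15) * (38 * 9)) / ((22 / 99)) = 2394 / 5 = 478.80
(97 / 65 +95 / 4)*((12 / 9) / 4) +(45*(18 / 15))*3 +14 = 184.41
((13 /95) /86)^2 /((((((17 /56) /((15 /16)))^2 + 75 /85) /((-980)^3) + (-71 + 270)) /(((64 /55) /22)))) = 11289786278400 /16776509293596111636973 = 0.00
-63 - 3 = -66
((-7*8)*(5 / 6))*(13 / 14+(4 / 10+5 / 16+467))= -21869.92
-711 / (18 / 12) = -474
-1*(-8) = 8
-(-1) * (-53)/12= -53/12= -4.42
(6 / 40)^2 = 9 / 400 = 0.02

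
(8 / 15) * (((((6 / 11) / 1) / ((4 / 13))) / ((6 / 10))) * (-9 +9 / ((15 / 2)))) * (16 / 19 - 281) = 3598348 / 1045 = 3443.40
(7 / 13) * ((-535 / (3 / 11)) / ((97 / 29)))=-315.80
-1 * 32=-32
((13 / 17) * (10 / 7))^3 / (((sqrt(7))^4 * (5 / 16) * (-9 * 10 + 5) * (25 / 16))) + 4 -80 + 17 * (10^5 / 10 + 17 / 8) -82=9538571383550227 / 56149497880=169878.12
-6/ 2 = -3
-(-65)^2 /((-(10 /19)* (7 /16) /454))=58311760 /7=8330251.43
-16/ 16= -1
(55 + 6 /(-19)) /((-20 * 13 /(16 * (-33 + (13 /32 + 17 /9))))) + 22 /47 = 433786459 /4179240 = 103.80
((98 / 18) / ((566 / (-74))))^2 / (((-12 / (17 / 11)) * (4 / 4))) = -55878473 / 856311588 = -0.07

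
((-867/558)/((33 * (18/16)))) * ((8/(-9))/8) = 1156/248589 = 0.00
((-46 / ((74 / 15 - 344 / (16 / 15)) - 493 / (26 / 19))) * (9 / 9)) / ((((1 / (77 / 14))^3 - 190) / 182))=-0.07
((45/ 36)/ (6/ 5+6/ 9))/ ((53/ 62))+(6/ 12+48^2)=6842081/ 2968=2305.28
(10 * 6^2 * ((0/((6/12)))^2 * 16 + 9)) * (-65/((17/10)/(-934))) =1967004000/17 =115706117.65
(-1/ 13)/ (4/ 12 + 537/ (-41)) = 123/ 20410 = 0.01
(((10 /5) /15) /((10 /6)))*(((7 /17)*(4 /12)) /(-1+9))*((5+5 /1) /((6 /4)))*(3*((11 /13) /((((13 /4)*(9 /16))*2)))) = 2464 /387855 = 0.01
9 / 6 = 3 / 2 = 1.50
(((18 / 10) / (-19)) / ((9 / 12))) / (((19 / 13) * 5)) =-156 / 9025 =-0.02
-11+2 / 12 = -65 / 6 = -10.83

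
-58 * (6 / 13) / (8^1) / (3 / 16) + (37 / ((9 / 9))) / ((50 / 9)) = -7271 / 650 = -11.19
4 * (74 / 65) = 296 / 65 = 4.55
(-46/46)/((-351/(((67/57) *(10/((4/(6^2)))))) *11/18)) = 1340/2717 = 0.49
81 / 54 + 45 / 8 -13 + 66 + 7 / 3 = 1499 / 24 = 62.46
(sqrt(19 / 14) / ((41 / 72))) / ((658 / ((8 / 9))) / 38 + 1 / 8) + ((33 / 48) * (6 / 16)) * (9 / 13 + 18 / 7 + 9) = 1368 * sqrt(266) / 213815 + 9207 / 2912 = 3.27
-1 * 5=-5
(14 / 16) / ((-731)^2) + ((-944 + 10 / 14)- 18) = -28765721303 / 29924216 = -961.29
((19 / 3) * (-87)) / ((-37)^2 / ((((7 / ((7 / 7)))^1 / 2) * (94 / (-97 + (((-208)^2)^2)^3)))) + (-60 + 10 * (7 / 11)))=-1994069 / 98754331358866247754327074979791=-0.00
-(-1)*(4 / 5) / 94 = 2 / 235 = 0.01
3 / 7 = 0.43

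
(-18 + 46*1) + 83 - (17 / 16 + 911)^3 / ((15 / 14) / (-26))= 282797224217947 / 15360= 18411277618.36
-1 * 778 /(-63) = 778 /63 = 12.35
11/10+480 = 4811/10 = 481.10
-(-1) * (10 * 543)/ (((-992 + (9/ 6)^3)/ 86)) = -3735840/ 7909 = -472.35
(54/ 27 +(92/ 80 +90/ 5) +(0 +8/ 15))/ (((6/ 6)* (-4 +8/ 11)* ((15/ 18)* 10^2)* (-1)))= 14311/ 180000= 0.08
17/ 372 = 0.05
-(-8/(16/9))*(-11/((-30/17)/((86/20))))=24123/200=120.62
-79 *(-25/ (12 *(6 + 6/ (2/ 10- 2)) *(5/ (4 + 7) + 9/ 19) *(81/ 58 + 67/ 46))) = 25029175/ 1073984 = 23.30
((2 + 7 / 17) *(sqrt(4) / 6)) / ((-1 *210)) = -41 / 10710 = -0.00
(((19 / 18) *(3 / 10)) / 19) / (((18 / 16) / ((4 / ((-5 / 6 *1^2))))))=-16 / 225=-0.07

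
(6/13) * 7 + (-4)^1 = -10/13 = -0.77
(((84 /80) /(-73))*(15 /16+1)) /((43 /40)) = -651 /25112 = -0.03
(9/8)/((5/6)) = 27/20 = 1.35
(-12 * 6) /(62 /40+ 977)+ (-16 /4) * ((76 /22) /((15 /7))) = -21061144 /3229215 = -6.52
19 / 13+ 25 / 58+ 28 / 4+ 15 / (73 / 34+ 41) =3406925 / 368706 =9.24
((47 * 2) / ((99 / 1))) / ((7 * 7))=94 / 4851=0.02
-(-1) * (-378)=-378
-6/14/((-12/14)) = 0.50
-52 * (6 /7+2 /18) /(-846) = 1586 /26649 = 0.06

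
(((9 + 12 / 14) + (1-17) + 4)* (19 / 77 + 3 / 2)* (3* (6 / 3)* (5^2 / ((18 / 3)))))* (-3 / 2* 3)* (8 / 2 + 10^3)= 227876625 / 539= 422776.67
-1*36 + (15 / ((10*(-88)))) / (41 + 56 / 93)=-24514263 / 680944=-36.00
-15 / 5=-3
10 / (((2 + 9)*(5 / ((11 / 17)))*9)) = 2 / 153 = 0.01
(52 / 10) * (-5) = -26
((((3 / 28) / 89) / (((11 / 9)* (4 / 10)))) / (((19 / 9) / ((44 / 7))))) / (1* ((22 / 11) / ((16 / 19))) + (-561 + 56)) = -4860 / 333176039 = -0.00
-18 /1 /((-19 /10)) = 180 /19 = 9.47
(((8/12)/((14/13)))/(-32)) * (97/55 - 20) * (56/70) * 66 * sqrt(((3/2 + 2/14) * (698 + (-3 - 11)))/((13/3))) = 3009 * sqrt(238602)/4900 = 299.96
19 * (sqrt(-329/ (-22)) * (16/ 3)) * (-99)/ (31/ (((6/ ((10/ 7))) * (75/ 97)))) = -143640 * sqrt(7238)/ 3007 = -4063.98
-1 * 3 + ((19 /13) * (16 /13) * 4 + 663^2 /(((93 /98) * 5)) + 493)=2439737956 /26195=93137.54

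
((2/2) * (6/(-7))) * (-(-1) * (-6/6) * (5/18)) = 5/21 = 0.24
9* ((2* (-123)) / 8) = -1107 / 4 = -276.75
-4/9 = -0.44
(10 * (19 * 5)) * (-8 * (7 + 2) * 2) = -136800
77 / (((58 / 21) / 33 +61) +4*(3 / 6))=53361 / 43717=1.22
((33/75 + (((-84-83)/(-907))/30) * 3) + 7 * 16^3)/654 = 43.84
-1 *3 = -3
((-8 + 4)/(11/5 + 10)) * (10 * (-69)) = 13800/61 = 226.23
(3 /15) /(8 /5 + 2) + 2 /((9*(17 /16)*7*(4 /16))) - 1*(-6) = 4409 /714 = 6.18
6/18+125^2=46876/3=15625.33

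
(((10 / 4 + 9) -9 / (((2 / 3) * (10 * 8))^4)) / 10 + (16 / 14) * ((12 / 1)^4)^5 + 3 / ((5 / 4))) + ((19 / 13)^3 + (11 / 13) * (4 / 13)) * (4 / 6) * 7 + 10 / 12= 1324787281964370940677499124743326127 / 302363443200000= 4381439991368542996792.74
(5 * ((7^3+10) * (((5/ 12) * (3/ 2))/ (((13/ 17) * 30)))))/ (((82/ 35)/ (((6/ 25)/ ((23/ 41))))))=42007/ 4784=8.78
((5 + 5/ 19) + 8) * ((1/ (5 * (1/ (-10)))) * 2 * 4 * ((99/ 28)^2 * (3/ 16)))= -264627/ 532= -497.42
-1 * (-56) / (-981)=-56 / 981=-0.06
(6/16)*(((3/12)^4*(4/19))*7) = 21/9728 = 0.00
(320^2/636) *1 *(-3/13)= -25600/689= -37.16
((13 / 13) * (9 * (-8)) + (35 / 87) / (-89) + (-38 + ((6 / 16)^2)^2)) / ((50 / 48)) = -3488202257 / 33036800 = -105.59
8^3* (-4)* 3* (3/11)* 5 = -92160/11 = -8378.18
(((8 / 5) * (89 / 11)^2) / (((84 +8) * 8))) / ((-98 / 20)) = -7921 / 272734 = -0.03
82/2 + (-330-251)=-540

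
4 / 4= 1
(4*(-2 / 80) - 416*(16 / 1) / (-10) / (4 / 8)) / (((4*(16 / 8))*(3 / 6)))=13311 / 40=332.78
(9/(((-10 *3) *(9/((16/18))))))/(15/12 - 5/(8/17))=32/10125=0.00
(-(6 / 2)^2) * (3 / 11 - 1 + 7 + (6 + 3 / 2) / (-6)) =-1989 / 44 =-45.20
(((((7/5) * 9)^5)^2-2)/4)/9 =984930291862259599/351562500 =2801579496.85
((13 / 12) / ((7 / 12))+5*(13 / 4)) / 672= 169 / 6272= 0.03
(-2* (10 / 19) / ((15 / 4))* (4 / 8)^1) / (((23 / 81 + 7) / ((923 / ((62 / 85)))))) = -847314 / 34751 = -24.38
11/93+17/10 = 1691/930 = 1.82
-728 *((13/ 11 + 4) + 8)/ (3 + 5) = -13195/ 11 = -1199.55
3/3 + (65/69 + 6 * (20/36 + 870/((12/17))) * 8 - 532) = 1349102/23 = 58656.61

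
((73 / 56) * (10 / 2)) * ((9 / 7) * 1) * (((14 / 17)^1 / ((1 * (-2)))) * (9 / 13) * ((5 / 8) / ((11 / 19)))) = -2808675 / 1089088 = -2.58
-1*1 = -1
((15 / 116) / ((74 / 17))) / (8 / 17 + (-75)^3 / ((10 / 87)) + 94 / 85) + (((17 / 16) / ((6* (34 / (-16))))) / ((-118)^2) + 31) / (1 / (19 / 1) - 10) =-9412693826684747999 / 3020372618127921936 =-3.12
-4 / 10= -2 / 5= -0.40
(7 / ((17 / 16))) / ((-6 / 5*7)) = -40 / 51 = -0.78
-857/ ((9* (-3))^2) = -857/ 729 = -1.18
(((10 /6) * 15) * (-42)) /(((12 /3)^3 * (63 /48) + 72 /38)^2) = -63175 /443904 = -0.14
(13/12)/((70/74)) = 481/420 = 1.15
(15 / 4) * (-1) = -15 / 4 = -3.75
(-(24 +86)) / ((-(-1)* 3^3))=-4.07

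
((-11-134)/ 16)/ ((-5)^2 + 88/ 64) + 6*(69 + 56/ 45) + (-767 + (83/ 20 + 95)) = -3123563/ 12660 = -246.73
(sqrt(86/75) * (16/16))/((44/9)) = 3 * sqrt(258)/220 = 0.22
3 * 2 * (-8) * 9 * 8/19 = -3456/19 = -181.89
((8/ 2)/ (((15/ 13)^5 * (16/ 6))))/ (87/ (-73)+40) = 27104389/ 1434206250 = 0.02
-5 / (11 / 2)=-10 / 11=-0.91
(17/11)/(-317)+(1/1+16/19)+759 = 50407749/66253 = 760.84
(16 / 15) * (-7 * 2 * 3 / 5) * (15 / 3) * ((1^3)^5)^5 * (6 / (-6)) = 224 / 5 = 44.80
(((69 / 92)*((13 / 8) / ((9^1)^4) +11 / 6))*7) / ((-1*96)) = -673687 / 6718464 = -0.10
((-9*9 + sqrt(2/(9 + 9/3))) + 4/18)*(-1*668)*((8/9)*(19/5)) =73816672/405-50768*sqrt(6)/135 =181342.23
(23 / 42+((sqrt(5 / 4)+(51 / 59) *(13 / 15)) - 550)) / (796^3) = -6798433 / 6248999783040+sqrt(5) / 1008716672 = -0.00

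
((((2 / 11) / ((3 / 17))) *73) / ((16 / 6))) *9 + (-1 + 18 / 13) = 145417 / 572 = 254.23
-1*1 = -1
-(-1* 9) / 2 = 9 / 2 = 4.50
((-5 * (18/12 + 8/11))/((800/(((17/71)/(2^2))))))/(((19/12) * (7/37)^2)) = -0.01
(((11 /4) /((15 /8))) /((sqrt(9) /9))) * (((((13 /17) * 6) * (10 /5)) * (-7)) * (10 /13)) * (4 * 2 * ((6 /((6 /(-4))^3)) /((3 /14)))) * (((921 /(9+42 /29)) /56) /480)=47.32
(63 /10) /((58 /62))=1953 /290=6.73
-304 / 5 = -60.80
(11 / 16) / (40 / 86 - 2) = -43 / 96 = -0.45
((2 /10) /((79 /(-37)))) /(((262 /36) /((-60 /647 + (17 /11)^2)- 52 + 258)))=-2172071754 /810192163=-2.68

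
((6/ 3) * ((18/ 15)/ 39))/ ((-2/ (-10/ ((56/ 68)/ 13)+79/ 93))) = 204424/ 42315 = 4.83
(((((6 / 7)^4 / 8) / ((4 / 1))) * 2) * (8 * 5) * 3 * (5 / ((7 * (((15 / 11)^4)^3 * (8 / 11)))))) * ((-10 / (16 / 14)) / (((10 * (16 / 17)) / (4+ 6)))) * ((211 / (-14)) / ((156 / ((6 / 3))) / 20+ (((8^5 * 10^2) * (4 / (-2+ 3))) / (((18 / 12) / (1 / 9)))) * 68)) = 123832968460280497 / 606686160279586275000000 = 0.00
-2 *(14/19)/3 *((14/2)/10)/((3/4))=-392/855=-0.46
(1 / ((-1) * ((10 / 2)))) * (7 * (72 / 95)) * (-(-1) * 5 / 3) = -168 / 95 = -1.77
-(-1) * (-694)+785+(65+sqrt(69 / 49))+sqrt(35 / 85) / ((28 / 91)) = sqrt(69) / 7+13 * sqrt(119) / 68+156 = 159.27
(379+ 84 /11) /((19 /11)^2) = 129.59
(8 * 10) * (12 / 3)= 320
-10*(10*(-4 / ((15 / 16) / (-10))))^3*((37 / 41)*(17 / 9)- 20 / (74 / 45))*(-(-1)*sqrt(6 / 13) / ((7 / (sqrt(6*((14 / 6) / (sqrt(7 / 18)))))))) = 5988501422080000*sqrt(13)*14^(1 / 4) / 11181807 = 3735165504.69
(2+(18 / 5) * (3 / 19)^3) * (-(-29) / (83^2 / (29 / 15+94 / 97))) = 8459530492 / 343755761025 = 0.02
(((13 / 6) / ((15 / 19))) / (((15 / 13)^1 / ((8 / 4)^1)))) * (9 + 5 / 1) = 44954 / 675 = 66.60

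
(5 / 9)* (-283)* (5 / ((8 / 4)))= -7075 / 18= -393.06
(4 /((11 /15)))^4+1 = 12974641 /14641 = 886.19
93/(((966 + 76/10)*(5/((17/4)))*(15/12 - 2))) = -527/4868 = -0.11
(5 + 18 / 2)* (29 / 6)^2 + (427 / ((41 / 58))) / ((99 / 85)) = 2288419 / 2706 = 845.68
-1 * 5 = -5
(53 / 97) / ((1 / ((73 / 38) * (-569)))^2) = 91442085557 / 140068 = 652840.66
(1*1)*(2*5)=10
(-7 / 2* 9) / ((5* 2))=-63 / 20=-3.15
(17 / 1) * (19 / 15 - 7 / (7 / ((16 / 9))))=-391 / 45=-8.69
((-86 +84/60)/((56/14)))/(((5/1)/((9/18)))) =-423/200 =-2.12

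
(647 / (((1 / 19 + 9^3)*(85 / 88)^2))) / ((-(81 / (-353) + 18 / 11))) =-92412479984 / 136685216025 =-0.68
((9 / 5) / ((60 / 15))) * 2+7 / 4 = 2.65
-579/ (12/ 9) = -1737/ 4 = -434.25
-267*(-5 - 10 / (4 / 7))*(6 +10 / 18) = 78765 / 2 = 39382.50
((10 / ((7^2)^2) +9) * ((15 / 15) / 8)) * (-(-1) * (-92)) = -497237 / 4802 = -103.55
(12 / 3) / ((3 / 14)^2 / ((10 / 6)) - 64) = -3920 / 62693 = -0.06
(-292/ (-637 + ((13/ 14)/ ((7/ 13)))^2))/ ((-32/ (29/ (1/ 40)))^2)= 3685114825/ 6089187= 605.19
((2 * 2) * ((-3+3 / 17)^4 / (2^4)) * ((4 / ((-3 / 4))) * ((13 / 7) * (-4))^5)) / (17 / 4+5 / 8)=552008524234752 / 1403737447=393242.00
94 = 94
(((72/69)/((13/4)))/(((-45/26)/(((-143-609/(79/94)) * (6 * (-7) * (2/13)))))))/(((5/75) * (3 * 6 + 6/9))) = -19740384/23621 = -835.71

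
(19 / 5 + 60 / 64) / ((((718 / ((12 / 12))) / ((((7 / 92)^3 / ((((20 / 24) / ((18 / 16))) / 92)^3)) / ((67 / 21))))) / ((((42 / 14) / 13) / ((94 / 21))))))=3385201048173 / 37622740480000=0.09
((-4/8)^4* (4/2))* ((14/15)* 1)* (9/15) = 7/100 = 0.07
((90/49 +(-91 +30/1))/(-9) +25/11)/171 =42914/829521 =0.05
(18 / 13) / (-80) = -9 / 520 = -0.02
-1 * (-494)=494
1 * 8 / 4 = 2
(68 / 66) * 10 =340 / 33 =10.30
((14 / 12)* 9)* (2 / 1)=21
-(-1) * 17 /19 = 17 /19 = 0.89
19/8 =2.38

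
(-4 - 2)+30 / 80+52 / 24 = -83 / 24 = -3.46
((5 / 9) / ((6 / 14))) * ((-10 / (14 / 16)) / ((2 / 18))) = -400 / 3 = -133.33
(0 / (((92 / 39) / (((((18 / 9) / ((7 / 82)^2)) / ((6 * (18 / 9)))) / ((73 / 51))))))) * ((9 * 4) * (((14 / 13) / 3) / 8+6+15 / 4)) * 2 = 0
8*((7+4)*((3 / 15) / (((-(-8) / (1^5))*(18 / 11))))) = 121 / 90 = 1.34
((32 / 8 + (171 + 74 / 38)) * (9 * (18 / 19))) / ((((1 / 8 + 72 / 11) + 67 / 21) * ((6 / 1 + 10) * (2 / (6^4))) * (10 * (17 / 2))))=40763335536 / 559172755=72.90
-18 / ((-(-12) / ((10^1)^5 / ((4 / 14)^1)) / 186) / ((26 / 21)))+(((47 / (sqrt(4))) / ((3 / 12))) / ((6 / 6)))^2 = -120891164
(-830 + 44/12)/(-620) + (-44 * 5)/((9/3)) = -72.00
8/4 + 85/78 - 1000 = -77759/78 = -996.91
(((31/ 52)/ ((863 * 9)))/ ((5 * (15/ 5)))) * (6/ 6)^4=31/ 6058260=0.00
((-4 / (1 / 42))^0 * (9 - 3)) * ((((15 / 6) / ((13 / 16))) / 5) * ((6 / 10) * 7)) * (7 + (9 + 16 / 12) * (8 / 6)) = 20944 / 65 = 322.22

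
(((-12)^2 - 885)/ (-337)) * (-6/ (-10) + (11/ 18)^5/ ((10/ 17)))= 695318585/ 424522944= 1.64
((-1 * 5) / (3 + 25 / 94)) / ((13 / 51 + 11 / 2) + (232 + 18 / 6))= -47940 / 7538999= -0.01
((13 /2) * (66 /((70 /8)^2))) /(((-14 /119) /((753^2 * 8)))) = -264652584768 /1225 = -216042926.34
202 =202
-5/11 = -0.45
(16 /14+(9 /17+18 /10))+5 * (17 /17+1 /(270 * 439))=8.47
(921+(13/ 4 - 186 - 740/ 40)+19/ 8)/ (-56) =-5777/ 448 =-12.90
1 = 1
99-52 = 47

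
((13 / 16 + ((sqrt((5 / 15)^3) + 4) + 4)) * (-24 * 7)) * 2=-2961-112 * sqrt(3) / 3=-3025.66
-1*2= -2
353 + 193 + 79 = 625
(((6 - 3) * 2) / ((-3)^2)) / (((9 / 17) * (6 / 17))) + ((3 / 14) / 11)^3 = 1055506483 / 295833384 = 3.57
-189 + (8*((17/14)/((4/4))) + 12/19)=-23761/133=-178.65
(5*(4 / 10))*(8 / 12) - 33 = -95 / 3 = -31.67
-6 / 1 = -6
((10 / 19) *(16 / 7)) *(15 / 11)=2400 / 1463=1.64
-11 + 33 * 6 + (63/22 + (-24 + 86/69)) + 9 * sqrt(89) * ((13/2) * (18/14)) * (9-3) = 253673/1518 + 3159 * sqrt(89)/7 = 4424.53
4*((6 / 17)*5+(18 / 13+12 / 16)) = 3447 / 221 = 15.60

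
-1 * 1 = -1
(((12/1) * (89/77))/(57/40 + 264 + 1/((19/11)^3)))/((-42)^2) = 24418040/824874875517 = 0.00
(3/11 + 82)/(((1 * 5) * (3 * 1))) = 181/33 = 5.48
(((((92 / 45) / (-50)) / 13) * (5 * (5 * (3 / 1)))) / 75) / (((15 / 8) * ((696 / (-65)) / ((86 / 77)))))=3956 / 22609125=0.00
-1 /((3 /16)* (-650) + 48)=8 /591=0.01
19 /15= 1.27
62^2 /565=3844 /565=6.80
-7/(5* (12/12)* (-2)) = 7/10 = 0.70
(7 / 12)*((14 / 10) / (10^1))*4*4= 98 / 75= 1.31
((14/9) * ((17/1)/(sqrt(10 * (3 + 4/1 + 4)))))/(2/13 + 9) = 13 * sqrt(110)/495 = 0.28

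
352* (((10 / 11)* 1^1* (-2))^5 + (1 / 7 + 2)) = -639495520 / 102487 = -6239.77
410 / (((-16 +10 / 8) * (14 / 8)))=-6560 / 413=-15.88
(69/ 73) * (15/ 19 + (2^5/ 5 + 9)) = 106122/ 6935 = 15.30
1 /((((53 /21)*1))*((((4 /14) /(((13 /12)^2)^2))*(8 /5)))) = 6997445 /5861376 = 1.19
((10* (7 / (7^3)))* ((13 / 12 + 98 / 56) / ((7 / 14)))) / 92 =85 / 6762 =0.01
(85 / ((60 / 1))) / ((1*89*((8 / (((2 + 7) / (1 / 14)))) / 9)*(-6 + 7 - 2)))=-3213 / 1424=-2.26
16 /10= 8 /5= 1.60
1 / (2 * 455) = 1 / 910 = 0.00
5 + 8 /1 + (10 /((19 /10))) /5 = 267 /19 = 14.05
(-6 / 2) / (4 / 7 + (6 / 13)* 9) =-273 / 430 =-0.63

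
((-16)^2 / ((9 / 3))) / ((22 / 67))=8576 / 33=259.88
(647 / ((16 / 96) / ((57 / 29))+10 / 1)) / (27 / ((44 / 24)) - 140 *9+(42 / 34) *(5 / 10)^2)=-55170984 / 1070607539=-0.05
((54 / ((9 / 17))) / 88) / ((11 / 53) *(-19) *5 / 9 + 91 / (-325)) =-608175 / 1296416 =-0.47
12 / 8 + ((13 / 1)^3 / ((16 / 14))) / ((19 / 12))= 23097 / 19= 1215.63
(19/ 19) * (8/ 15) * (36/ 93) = 32/ 155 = 0.21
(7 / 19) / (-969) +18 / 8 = 165671 / 73644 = 2.25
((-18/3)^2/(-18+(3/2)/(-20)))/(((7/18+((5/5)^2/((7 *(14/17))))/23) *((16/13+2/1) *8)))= -188370/969061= -0.19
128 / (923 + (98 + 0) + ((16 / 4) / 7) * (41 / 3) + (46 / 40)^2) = 1075200 / 8653109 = 0.12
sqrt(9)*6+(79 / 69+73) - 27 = 4495 / 69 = 65.14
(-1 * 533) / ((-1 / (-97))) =-51701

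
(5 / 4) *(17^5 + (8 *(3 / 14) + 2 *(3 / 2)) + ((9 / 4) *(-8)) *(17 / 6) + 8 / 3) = 149080405 / 84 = 1774766.73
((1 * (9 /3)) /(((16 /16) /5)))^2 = 225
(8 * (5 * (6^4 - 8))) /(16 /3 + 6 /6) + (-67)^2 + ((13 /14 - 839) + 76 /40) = 11787.57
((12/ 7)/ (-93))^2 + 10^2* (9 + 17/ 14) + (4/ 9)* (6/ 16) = 288635485/ 282534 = 1021.60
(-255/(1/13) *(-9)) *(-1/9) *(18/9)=-6630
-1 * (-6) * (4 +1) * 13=390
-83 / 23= -3.61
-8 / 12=-2 / 3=-0.67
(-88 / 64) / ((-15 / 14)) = 77 / 60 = 1.28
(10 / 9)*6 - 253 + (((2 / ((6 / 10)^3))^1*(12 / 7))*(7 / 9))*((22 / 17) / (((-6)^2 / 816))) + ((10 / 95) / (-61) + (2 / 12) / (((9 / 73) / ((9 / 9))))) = 65991329 / 563274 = 117.16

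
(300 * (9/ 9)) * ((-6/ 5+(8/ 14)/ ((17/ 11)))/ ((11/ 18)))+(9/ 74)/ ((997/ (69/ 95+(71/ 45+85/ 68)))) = -2991511748381/ 7339730552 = -407.58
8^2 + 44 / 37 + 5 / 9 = 65.74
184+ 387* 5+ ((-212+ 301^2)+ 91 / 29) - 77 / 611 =1639202620 / 17719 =92511.01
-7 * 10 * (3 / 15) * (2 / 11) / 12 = -7 / 33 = -0.21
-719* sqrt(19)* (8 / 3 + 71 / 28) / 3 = -314203* sqrt(19) / 252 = -5434.84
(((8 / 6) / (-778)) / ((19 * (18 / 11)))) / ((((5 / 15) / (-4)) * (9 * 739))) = 44 / 442417869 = 0.00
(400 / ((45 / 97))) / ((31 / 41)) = 318160 / 279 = 1140.36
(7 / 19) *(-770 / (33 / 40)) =-19600 / 57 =-343.86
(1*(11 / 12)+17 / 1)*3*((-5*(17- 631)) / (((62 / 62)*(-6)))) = -330025 / 12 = -27502.08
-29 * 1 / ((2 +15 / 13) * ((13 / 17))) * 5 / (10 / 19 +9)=-46835 / 7421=-6.31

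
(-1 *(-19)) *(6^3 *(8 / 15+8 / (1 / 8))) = 1324224 / 5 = 264844.80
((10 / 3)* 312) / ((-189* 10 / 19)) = -1976 / 189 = -10.46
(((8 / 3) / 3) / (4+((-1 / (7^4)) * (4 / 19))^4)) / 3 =8661897489521943842 / 116935616108546243595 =0.07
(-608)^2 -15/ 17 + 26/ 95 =597006377/ 1615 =369663.39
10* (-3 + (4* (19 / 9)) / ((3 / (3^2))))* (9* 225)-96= 452154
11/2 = 5.50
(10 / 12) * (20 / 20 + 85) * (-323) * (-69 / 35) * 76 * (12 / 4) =72833916 / 7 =10404845.14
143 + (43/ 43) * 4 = 147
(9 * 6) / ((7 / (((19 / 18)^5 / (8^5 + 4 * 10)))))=2476099 / 8036122752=0.00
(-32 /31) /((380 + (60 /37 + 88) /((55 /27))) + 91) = -65120 /32488527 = -0.00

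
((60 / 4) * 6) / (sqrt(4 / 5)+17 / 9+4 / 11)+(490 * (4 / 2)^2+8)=422114538 / 209441- 1764180 * sqrt(5) / 209441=1996.60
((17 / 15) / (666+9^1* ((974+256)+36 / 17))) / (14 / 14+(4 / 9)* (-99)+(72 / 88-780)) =-187 / 1594691280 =-0.00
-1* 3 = -3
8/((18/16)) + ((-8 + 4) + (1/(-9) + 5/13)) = 44/13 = 3.38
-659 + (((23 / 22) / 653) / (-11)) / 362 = -37698366531 / 57205412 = -659.00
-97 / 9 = -10.78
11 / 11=1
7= 7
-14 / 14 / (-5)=1 / 5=0.20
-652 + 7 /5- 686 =-6683 /5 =-1336.60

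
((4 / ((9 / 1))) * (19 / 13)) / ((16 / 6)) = 19 / 78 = 0.24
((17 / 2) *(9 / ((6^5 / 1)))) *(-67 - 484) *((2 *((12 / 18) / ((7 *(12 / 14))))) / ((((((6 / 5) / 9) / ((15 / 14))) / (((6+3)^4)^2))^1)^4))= -339222477072796499993098420047253292578125 / 19668992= -17246561342482446481909110000000000.00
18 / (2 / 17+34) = 153 / 290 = 0.53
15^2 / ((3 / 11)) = 825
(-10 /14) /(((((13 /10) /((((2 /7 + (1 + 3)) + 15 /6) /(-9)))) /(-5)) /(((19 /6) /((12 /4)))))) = -225625 /103194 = -2.19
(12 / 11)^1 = 12 / 11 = 1.09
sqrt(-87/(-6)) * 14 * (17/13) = 119 * sqrt(58)/13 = 69.71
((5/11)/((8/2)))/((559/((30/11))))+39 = 5275917/135278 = 39.00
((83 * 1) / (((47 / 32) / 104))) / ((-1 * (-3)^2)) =-276224 / 423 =-653.01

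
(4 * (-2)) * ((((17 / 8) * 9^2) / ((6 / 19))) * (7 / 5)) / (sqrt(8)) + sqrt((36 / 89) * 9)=-61047 * sqrt(2) / 40 + 18 * sqrt(89) / 89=-2156.43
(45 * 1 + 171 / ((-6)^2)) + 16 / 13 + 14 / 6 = 8317 / 156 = 53.31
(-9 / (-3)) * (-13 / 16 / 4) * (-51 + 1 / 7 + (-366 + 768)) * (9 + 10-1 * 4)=-718965 / 224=-3209.67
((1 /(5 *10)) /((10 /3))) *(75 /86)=9 /1720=0.01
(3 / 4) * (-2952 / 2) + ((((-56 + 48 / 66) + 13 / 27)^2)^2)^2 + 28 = 4917461806845617940718846286401162 / 60541279401415837761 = 81224940329401.37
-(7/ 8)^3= -343/ 512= -0.67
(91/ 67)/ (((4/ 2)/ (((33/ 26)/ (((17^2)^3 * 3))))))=77/ 6468868492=0.00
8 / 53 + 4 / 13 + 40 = 27876 / 689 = 40.46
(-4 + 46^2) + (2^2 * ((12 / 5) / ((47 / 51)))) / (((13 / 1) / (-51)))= 6327312 / 3055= 2071.13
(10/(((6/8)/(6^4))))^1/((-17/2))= -34560/17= -2032.94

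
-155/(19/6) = -930/19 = -48.95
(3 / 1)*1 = 3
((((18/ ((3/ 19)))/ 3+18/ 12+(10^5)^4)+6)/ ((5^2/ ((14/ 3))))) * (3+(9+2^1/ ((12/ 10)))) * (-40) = -153066666666666666736312/ 15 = -10204444444444444449087.47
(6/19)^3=216/6859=0.03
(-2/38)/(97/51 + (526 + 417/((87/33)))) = -1479/19279376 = -0.00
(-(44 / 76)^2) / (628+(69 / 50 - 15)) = -6050 / 11089559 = -0.00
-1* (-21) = 21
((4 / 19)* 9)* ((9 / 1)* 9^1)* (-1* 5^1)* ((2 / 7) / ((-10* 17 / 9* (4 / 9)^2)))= 58.76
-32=-32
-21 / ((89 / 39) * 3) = -273 / 89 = -3.07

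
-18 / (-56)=9 / 28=0.32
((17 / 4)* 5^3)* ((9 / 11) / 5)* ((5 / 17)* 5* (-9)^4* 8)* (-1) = -73811250 / 11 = -6710113.64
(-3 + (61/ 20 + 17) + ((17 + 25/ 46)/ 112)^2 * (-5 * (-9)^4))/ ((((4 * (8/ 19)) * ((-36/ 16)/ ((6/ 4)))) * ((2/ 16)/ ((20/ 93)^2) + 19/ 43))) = 427120727432765/ 4307020088448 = 99.17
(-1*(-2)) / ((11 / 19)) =38 / 11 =3.45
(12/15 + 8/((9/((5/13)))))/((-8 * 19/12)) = -334/3705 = -0.09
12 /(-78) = -2 /13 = -0.15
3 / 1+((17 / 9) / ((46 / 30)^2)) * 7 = 4562 / 529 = 8.62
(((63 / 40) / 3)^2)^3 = 85766121 / 4096000000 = 0.02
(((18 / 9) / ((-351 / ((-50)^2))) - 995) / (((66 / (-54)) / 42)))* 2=9918860 / 143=69362.66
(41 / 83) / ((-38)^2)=41 / 119852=0.00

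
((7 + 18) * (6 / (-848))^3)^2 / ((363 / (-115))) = -17465625 / 703040768339869696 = -0.00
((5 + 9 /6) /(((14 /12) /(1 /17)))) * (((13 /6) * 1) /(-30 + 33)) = 169 /714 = 0.24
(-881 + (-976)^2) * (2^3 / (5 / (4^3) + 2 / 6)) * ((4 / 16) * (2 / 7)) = 1321703.00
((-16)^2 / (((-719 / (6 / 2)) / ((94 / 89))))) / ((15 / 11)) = -264704 / 319955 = -0.83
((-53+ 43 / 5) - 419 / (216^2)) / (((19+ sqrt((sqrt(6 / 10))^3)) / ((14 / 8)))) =-12435039311275 / 3040123249152 - 1377843691 *sqrt(15) / 1013374416384+ 72518089 *3^(1 / 4) *5^(3 / 4) / 1688957360640+ 130895150645 *3^(3 / 4) *5^(1 / 4) / 3040123249152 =-3.95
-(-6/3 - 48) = 50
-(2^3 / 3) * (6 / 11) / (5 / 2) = -32 / 55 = -0.58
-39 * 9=-351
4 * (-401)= -1604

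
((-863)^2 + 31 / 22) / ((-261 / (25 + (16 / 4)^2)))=-671782909 / 5742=-116994.59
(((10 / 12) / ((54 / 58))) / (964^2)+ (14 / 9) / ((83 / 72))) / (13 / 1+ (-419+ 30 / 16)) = -16861158659 / 5049668776716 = -0.00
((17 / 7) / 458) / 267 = 17 / 856002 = 0.00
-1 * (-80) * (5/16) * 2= 50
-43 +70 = 27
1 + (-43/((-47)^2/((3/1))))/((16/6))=17285/17672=0.98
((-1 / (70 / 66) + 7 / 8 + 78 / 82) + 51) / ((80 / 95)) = 61.61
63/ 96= 0.66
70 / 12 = 5.83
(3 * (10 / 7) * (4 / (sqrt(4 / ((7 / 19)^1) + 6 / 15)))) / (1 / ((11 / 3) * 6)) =112.41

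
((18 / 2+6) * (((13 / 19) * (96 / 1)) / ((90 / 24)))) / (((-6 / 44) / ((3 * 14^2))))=-21525504 / 19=-1132921.26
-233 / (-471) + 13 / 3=758 / 157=4.83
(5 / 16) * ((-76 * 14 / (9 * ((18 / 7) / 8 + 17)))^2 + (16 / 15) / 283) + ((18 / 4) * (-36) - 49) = -211844999438 / 1078412535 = -196.44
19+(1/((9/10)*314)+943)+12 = 1376267/1413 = 974.00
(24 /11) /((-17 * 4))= -0.03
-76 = -76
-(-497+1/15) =7454/15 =496.93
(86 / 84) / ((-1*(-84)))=43 / 3528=0.01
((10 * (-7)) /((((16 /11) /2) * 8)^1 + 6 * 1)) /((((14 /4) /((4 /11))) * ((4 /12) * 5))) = -24 /65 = -0.37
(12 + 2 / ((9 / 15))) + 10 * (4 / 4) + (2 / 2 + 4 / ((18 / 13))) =263 / 9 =29.22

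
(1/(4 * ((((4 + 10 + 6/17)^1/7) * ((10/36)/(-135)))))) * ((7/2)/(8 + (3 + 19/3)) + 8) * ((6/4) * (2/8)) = -73998603/406016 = -182.26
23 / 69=1 / 3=0.33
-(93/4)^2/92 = -8649/1472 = -5.88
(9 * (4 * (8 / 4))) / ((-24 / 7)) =-21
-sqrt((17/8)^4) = -289/64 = -4.52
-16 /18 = -8 /9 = -0.89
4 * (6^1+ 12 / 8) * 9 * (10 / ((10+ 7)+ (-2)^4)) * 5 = 4500 / 11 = 409.09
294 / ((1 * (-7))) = -42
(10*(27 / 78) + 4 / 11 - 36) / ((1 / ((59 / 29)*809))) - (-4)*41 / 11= -219548503 / 4147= -52941.52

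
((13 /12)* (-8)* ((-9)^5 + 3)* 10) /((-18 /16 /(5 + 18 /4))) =-388916320 /9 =-43212924.44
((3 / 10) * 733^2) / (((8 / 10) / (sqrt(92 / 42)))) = 537289 * sqrt(966) / 56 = 298200.58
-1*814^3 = -539353144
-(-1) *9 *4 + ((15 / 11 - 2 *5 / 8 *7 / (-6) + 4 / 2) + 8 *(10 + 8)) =48793 / 264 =184.82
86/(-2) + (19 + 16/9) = -200/9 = -22.22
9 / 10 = 0.90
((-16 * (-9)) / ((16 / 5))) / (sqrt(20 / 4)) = 9 * sqrt(5) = 20.12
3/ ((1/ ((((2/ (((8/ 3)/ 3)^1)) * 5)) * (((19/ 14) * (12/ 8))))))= 68.71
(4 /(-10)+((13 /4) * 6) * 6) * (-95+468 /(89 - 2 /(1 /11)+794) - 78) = -5771117 /287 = -20108.42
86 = 86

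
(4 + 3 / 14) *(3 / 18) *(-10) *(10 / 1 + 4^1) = -295 / 3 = -98.33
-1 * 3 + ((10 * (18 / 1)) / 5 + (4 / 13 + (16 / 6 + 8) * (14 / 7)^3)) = 4627 / 39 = 118.64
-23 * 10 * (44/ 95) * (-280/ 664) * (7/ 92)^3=132055/ 6673864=0.02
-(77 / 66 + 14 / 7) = -19 / 6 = -3.17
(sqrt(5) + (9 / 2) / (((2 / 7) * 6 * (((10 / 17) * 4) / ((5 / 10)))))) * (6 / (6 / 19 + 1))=20349 / 8000 + 114 * sqrt(5) / 25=12.74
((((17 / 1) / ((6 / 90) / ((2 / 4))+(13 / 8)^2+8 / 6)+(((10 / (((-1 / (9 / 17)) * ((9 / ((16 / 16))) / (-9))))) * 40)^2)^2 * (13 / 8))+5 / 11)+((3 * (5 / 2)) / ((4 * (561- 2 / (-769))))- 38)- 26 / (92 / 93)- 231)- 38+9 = 40856766215505702211722327 / 12502485201406904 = 3267891587.74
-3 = -3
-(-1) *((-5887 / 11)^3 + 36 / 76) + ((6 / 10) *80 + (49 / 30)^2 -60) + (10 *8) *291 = -3488287571154511 / 22760100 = -153263279.65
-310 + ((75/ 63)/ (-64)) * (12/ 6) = -208345/ 672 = -310.04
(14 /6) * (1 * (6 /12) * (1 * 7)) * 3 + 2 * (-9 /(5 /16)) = -331 /10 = -33.10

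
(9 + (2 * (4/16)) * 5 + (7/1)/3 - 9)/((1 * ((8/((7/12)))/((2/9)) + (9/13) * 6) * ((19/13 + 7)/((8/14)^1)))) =4901/989010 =0.00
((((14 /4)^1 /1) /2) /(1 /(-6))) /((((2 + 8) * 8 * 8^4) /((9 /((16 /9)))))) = -1701 /10485760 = -0.00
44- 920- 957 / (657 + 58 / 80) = -23084964 / 26309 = -877.46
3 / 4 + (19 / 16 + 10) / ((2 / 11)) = 1993 / 32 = 62.28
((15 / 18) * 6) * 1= 5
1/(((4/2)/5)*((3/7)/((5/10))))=2.92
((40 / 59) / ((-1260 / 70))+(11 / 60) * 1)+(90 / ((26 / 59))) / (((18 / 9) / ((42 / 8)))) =148069747 / 276120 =536.25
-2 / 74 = -0.03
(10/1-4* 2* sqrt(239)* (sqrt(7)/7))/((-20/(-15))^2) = 45/8-9* sqrt(1673)/14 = -20.67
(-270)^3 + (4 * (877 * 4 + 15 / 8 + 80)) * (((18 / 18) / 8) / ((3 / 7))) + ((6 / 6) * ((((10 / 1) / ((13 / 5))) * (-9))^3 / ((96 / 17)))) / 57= -19678940.67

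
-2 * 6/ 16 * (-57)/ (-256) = -171/ 1024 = -0.17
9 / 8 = 1.12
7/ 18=0.39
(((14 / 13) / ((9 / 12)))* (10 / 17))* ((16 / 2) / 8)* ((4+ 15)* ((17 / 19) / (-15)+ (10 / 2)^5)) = 99748096 / 1989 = 50149.87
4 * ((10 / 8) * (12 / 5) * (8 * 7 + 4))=720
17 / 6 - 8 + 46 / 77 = -2111 / 462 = -4.57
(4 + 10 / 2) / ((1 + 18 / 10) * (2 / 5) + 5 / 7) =525 / 107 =4.91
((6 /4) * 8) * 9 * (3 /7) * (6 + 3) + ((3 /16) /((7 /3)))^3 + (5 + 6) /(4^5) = 585268685 /1404928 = 416.58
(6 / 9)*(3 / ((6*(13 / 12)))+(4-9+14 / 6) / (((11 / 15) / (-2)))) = 2212 / 429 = 5.16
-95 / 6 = -15.83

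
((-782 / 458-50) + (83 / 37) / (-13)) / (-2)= 2857264 / 110149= 25.94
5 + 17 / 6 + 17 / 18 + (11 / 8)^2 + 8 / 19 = 121363 / 10944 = 11.09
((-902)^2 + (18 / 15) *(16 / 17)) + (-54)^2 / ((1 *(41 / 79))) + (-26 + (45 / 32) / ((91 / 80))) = 519593349617 / 634270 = 819199.00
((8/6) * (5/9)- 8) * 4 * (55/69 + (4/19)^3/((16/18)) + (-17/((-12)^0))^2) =-107531505088/12778317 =-8415.15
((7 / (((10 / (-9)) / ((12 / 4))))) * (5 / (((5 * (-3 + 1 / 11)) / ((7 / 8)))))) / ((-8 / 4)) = -14553 / 5120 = -2.84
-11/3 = -3.67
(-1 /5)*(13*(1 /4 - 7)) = 351 /20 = 17.55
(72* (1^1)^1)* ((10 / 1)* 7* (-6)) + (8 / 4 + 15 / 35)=-211663 / 7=-30237.57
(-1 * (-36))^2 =1296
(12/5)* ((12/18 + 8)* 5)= 104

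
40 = 40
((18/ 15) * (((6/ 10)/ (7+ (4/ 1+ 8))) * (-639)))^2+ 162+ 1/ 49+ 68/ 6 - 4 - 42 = 23671438213/ 33166875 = 713.71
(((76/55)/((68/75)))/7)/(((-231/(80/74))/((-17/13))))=0.00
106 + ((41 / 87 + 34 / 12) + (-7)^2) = 27545 / 174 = 158.30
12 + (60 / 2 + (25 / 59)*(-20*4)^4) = 17355974.20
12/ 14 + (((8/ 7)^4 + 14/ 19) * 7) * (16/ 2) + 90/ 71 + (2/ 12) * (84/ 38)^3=23505761964/ 167037227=140.72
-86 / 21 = -4.10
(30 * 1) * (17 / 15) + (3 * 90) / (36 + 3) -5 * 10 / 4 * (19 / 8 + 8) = -18463 / 208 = -88.76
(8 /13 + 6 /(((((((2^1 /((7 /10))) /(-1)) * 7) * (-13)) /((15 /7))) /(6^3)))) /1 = 1028 /91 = 11.30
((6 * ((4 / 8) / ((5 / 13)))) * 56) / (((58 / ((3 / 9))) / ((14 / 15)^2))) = 71344 / 32625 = 2.19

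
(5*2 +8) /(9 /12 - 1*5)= -72 /17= -4.24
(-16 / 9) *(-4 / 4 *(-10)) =-160 / 9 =-17.78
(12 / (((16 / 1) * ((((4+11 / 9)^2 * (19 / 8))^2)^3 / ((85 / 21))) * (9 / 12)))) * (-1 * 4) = -0.00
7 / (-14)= -1 / 2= -0.50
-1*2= -2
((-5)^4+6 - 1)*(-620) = -390600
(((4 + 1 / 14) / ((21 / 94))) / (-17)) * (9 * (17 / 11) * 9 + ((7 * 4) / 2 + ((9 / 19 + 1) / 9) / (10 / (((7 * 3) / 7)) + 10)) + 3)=-41903179 / 274890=-152.44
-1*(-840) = 840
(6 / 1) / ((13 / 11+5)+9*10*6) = 33 / 3004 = 0.01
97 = 97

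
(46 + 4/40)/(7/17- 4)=-7837/610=-12.85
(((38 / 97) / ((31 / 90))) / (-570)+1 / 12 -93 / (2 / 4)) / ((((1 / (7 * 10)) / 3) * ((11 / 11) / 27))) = -6339711105 / 6014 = -1054158.81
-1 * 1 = -1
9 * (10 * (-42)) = -3780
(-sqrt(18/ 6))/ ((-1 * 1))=sqrt(3)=1.73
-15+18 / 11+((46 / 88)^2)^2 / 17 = -851219423 / 63717632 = -13.36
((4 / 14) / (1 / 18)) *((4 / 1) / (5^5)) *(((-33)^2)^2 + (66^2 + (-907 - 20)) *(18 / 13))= 445786416 / 56875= 7838.00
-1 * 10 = -10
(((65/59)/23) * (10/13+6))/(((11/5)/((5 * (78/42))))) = 13000/9499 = 1.37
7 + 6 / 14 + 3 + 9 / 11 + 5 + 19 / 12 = 16475 / 924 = 17.83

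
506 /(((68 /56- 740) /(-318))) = 2252712 /10343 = 217.80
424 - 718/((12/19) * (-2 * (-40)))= 196699/480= 409.79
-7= -7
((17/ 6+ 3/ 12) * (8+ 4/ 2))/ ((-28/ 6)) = -185/ 28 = -6.61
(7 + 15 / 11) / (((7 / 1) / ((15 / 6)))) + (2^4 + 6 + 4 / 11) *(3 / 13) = 8156 / 1001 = 8.15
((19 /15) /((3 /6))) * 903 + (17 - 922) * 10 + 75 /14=-6757.04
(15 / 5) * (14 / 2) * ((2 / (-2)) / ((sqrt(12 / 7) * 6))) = -7 * sqrt(21) / 12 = -2.67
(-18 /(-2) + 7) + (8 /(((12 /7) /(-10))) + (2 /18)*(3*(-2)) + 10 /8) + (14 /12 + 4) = -24.92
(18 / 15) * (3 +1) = 24 / 5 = 4.80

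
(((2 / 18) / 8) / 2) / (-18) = -0.00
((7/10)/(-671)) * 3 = -21/6710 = -0.00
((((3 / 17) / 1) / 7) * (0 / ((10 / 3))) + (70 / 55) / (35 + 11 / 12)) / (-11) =-168 / 52151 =-0.00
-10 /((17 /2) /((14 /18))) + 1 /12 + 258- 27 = 230.17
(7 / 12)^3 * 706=121079 / 864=140.14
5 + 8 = 13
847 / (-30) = -847 / 30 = -28.23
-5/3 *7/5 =-7/3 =-2.33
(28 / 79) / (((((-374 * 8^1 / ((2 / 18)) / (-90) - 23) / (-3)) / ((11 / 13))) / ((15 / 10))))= -6930 / 1418287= -0.00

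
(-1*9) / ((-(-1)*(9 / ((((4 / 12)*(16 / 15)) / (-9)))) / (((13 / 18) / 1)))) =104 / 3645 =0.03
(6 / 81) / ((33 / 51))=0.11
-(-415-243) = 658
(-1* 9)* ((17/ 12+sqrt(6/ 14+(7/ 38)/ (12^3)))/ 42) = -17/ 56 -sqrt(157238718)/ 89376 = -0.44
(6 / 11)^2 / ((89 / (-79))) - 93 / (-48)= 288335 / 172304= 1.67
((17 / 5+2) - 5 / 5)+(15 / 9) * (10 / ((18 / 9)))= 191 / 15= 12.73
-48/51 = -16/17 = -0.94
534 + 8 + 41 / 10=5461 / 10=546.10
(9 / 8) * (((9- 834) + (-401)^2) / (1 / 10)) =1799730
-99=-99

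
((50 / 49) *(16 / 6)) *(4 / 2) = 800 / 147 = 5.44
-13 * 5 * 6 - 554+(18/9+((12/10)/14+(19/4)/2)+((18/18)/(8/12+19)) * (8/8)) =-15520349/16520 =-939.49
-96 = -96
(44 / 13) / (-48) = -11 / 156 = -0.07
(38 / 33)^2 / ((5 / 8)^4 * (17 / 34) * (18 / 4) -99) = -23658496 / 1760249799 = -0.01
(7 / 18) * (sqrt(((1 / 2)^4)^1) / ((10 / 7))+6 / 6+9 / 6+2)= 1309 / 720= 1.82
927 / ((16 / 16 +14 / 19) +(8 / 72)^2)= 1426653 / 2692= 529.96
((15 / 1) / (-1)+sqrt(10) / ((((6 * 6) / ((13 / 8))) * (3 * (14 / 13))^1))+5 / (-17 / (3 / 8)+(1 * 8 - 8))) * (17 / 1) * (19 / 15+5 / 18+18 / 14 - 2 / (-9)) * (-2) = 1563.58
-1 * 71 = -71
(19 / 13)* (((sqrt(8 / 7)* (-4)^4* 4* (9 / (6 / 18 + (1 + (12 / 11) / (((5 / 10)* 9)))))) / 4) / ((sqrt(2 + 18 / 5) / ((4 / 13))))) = 1444608* sqrt(10) / 15379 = 297.04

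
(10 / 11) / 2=5 / 11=0.45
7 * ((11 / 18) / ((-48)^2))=77 / 41472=0.00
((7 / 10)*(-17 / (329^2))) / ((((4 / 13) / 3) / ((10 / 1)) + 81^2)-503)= -663 / 36533254912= -0.00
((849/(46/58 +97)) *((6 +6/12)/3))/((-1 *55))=-106691/311960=-0.34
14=14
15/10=3/2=1.50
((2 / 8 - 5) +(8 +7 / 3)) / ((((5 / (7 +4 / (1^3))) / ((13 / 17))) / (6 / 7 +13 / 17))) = 1849133 / 121380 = 15.23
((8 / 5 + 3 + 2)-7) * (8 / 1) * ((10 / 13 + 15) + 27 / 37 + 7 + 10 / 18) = -1666112 / 21645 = -76.97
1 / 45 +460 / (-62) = -10319 / 1395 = -7.40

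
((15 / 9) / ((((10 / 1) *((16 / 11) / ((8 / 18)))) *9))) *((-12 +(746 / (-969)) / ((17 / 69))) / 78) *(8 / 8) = -456775 / 416305656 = -0.00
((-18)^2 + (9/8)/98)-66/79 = 20016231/61936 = 323.18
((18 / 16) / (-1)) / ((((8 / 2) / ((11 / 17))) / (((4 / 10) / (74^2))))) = -99 / 7447360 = -0.00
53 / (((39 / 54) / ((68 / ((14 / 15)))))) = 486540 / 91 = 5346.59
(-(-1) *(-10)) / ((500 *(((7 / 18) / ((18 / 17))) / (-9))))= 1458 / 2975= 0.49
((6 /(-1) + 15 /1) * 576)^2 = 26873856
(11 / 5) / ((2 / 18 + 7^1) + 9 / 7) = 693 / 2645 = 0.26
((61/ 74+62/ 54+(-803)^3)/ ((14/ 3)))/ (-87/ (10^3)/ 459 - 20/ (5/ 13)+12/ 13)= 57157654695976250/ 26312425643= 2172268.55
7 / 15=0.47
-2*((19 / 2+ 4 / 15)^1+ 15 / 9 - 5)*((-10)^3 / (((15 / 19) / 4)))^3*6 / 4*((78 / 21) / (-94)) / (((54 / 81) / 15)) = -2231794901722.39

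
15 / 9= 5 / 3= 1.67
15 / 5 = 3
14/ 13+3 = 53/ 13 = 4.08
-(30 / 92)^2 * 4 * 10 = -2250 / 529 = -4.25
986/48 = 493/24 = 20.54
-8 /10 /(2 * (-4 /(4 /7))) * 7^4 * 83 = 56938 /5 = 11387.60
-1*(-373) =373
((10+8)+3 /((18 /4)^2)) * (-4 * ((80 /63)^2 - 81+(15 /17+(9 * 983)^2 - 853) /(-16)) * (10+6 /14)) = 1927601515596815 /520506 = 3703322373.99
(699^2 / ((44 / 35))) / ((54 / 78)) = 24701495 / 44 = 561397.61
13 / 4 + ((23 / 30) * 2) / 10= 1021 / 300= 3.40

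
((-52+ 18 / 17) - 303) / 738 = -6017 / 12546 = -0.48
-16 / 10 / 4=-2 / 5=-0.40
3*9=27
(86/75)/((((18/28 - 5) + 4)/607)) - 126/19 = -13932982/7125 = -1955.51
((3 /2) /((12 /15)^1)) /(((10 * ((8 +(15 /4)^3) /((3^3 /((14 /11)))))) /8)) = 14256 /27209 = 0.52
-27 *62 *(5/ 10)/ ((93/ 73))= -657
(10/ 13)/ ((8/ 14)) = 35/ 26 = 1.35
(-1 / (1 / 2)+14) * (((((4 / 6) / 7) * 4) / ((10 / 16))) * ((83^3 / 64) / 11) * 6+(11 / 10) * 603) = 16787334 / 385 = 43603.46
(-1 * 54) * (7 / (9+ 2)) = -378 / 11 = -34.36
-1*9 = -9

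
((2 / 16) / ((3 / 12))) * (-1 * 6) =-3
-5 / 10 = -1 / 2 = -0.50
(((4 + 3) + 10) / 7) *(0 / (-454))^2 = 0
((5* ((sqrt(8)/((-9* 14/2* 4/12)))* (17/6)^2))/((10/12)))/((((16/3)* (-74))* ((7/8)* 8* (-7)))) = -289* sqrt(2)/1218336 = -0.00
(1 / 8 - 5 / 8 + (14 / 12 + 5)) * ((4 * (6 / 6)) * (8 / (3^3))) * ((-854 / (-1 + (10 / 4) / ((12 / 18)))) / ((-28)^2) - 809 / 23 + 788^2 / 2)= 99693969040 / 47817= 2084906.39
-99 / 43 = -2.30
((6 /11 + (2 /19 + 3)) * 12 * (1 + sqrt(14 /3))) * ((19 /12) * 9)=1972.86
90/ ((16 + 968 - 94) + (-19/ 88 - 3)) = 0.10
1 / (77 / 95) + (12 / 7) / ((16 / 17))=3.06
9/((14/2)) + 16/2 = 65/7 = 9.29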